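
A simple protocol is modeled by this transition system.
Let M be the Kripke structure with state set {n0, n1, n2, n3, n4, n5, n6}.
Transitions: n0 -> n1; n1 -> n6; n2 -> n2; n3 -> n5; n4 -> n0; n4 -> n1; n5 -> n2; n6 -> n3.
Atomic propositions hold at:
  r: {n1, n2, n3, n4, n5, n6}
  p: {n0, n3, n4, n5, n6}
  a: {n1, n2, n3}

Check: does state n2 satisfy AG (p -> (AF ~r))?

Yes

Sat(~r) = {n0}
AF ~r: least fixpoint, start Z0 = {n0}, add states with every successor in Z. Already a fixed point.
Sat(AF ~r) = {n0}
Sat(p -> (AF ~r)) = {n0, n1, n2}
AG (p -> (AF ~r)): greatest fixpoint, start Z0 = {n0, n1, n2}, keep only states in Sat with every successor in Z. Z1 = {n0, n2}; Z2 = {n2}; fixed.
Sat(AG (p -> (AF ~r))) = {n2}
n2 ∈ Sat(AG (p -> (AF ~r))) = {n2}, so the formula holds at n2.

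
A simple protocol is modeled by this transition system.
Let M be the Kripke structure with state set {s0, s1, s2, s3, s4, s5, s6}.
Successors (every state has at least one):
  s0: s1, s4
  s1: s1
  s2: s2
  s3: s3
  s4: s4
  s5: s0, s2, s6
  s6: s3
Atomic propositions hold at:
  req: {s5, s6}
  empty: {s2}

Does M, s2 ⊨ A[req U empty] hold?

A[req U empty]: least fixpoint, start Z0 = Sat(empty) = {s2}, add states in Sat(req) with every successor in Z. Already a fixed point.
Sat(A[req U empty]) = {s2}
s2 ∈ Sat(A[req U empty]) = {s2}, so the formula holds at s2.

Yes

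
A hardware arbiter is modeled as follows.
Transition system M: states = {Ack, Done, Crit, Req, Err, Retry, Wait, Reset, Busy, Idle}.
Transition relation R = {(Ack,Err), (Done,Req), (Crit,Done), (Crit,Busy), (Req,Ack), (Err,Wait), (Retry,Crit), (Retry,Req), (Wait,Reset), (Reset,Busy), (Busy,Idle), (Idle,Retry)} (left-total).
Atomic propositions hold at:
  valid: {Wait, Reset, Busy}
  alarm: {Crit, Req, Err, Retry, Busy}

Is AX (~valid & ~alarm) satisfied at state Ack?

Sat(~valid) = {Ack, Done, Crit, Req, Err, Retry, Idle}
Sat(~alarm) = {Ack, Done, Wait, Reset, Idle}
Sat(~valid & ~alarm) = {Ack, Done, Idle}
Sat(AX (~valid & ~alarm)) = {s : every successor in {Ack, Done, Idle}} = {Req, Busy}
Ack ∉ Sat(AX (~valid & ~alarm)) = {Req, Busy}, so the formula does not hold at Ack.

No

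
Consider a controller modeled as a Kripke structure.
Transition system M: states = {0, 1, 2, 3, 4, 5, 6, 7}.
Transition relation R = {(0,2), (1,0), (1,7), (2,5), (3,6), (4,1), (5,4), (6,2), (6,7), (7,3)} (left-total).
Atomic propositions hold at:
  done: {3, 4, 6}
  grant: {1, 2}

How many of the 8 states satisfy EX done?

Sat(EX done) = {s : some successor in {3, 4, 6}} = {3, 5, 7}
|Sat(EX done)| = |{3, 5, 7}| = 3.

3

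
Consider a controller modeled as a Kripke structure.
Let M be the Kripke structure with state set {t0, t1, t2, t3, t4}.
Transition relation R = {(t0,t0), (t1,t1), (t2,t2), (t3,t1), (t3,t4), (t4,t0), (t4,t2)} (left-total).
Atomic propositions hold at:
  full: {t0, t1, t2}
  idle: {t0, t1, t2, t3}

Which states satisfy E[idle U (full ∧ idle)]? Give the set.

{t0, t1, t2, t3}

Sat(full ∧ idle) = {t0, t1, t2}
E[idle U (full ∧ idle)]: least fixpoint, start Z0 = Sat((full ∧ idle)) = {t0, t1, t2}, add states in Sat(idle) with some successor in Z. Z1 = {t0, t1, t2, t3}; fixed.
Sat(E[idle U (full ∧ idle)]) = {t0, t1, t2, t3}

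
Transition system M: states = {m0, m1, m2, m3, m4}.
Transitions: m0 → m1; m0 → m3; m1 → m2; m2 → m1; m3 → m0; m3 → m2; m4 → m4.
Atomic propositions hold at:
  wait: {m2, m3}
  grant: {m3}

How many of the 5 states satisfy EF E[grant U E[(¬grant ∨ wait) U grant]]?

Sat(¬grant) = {m0, m1, m2, m4}
Sat(¬grant ∨ wait) = {m0, m1, m2, m3, m4}
E[(¬grant ∨ wait) U grant]: least fixpoint, start Z0 = Sat(grant) = {m3}, add states in Sat(¬grant ∨ wait) with some successor in Z. Z1 = {m0, m3}; fixed.
Sat(E[(¬grant ∨ wait) U grant]) = {m0, m3}
E[grant U E[(¬grant ∨ wait) U grant]]: least fixpoint, start Z0 = Sat(E[(¬grant ∨ wait) U grant]) = {m0, m3}, add states in Sat(grant) with some successor in Z. Already a fixed point.
Sat(E[grant U E[(¬grant ∨ wait) U grant]]) = {m0, m3}
EF E[grant U E[(¬grant ∨ wait) U grant]]: least fixpoint, start Z0 = {m0, m3}, add states with some successor in Z. Already a fixed point.
Sat(EF E[grant U E[(¬grant ∨ wait) U grant]]) = {m0, m3}
|Sat(EF E[grant U E[(¬grant ∨ wait) U grant]])| = |{m0, m3}| = 2.

2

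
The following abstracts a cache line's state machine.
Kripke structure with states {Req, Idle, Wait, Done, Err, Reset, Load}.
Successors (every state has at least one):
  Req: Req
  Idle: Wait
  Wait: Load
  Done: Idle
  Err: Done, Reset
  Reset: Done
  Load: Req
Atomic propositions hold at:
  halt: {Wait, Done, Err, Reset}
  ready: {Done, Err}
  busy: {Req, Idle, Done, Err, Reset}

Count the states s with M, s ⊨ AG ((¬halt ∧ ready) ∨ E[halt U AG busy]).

Sat(¬halt) = {Req, Idle, Load}
Sat(¬halt ∧ ready) = ∅
AG busy: greatest fixpoint, start Z0 = {Req, Idle, Done, Err, Reset}, keep only states in Sat with every successor in Z. Z1 = {Req, Done, Err, Reset}; Z2 = {Req, Err, Reset}; Z3 = {Req}; fixed.
Sat(AG busy) = {Req}
E[halt U AG busy]: least fixpoint, start Z0 = Sat(AG busy) = {Req}, add states in Sat(halt) with some successor in Z. Already a fixed point.
Sat(E[halt U AG busy]) = {Req}
Sat((¬halt ∧ ready) ∨ E[halt U AG busy]) = {Req}
AG ((¬halt ∧ ready) ∨ E[halt U AG busy]): greatest fixpoint, start Z0 = {Req}, keep only states in Sat with every successor in Z. Already a fixed point.
Sat(AG ((¬halt ∧ ready) ∨ E[halt U AG busy])) = {Req}
|Sat(AG ((¬halt ∧ ready) ∨ E[halt U AG busy]))| = |{Req}| = 1.

1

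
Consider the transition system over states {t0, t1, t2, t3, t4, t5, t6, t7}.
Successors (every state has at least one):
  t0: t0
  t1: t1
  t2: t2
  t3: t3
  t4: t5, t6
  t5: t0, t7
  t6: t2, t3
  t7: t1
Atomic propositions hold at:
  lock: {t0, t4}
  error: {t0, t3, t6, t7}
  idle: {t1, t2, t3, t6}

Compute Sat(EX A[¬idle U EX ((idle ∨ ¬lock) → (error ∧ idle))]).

Sat(¬idle) = {t0, t4, t5, t7}
Sat(¬lock) = {t1, t2, t3, t5, t6, t7}
Sat(idle ∨ ¬lock) = {t1, t2, t3, t5, t6, t7}
Sat(error ∧ idle) = {t3, t6}
Sat((idle ∨ ¬lock) → (error ∧ idle)) = {t0, t3, t4, t6}
Sat(EX ((idle ∨ ¬lock) → (error ∧ idle))) = {s : some successor in {t0, t3, t4, t6}} = {t0, t3, t4, t5, t6}
A[¬idle U EX ((idle ∨ ¬lock) → (error ∧ idle))]: least fixpoint, start Z0 = Sat(EX ((idle ∨ ¬lock) → (error ∧ idle))) = {t0, t3, t4, t5, t6}, add states in Sat(¬idle) with every successor in Z. Already a fixed point.
Sat(A[¬idle U EX ((idle ∨ ¬lock) → (error ∧ idle))]) = {t0, t3, t4, t5, t6}
Sat(EX A[¬idle U EX ((idle ∨ ¬lock) → (error ∧ idle))]) = {s : some successor in {t0, t3, t4, t5, t6}} = {t0, t3, t4, t5, t6}

{t0, t3, t4, t5, t6}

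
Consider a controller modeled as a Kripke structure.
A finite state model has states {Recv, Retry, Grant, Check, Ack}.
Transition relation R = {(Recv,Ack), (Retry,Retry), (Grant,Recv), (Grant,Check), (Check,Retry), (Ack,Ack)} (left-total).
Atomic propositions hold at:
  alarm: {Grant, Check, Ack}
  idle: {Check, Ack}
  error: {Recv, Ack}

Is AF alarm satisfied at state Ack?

AF alarm: least fixpoint, start Z0 = {Grant, Check, Ack}, add states with every successor in Z. Z1 = {Recv, Grant, Check, Ack}; fixed.
Sat(AF alarm) = {Recv, Grant, Check, Ack}
Ack ∈ Sat(AF alarm) = {Recv, Grant, Check, Ack}, so the formula holds at Ack.

Yes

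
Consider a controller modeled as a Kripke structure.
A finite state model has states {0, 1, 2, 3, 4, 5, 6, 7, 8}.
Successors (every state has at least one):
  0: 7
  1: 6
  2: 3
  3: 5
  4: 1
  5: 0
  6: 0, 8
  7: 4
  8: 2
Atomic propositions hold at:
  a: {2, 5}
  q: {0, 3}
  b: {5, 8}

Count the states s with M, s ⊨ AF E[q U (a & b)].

4

Sat(a & b) = {5}
E[q U (a & b)]: least fixpoint, start Z0 = Sat((a & b)) = {5}, add states in Sat(q) with some successor in Z. Z1 = {3, 5}; fixed.
Sat(E[q U (a & b)]) = {3, 5}
AF E[q U (a & b)]: least fixpoint, start Z0 = {3, 5}, add states with every successor in Z. Z1 = {2, 3, 5}; Z2 = {2, 3, 5, 8}; fixed.
Sat(AF E[q U (a & b)]) = {2, 3, 5, 8}
|Sat(AF E[q U (a & b)])| = |{2, 3, 5, 8}| = 4.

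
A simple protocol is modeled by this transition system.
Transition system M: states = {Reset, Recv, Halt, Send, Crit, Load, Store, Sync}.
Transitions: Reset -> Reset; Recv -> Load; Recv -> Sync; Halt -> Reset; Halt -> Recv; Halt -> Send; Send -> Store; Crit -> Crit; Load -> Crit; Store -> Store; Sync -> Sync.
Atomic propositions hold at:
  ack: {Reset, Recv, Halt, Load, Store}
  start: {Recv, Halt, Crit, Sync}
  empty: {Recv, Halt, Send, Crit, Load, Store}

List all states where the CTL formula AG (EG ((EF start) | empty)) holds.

{Recv, Send, Crit, Load, Store, Sync}

EF start: least fixpoint, start Z0 = {Recv, Halt, Crit, Sync}, add states with some successor in Z. Z1 = {Recv, Halt, Crit, Load, Sync}; fixed.
Sat(EF start) = {Recv, Halt, Crit, Load, Sync}
Sat((EF start) | empty) = {Recv, Halt, Send, Crit, Load, Store, Sync}
EG ((EF start) | empty): greatest fixpoint, start Z0 = {Recv, Halt, Send, Crit, Load, Store, Sync}, keep only states in Sat with some successor in Z. Already a fixed point.
Sat(EG ((EF start) | empty)) = {Recv, Halt, Send, Crit, Load, Store, Sync}
AG (EG ((EF start) | empty)): greatest fixpoint, start Z0 = {Recv, Halt, Send, Crit, Load, Store, Sync}, keep only states in Sat with every successor in Z. Z1 = {Recv, Send, Crit, Load, Store, Sync}; fixed.
Sat(AG (EG ((EF start) | empty))) = {Recv, Send, Crit, Load, Store, Sync}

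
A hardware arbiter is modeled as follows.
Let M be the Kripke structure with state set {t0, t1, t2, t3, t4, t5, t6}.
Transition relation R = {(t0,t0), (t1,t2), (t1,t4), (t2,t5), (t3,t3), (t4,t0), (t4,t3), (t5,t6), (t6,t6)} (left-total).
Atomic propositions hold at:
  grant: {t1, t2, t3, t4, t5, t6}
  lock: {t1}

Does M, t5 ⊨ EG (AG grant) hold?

Yes

AG grant: greatest fixpoint, start Z0 = {t1, t2, t3, t4, t5, t6}, keep only states in Sat with every successor in Z. Z1 = {t1, t2, t3, t5, t6}; Z2 = {t2, t3, t5, t6}; fixed.
Sat(AG grant) = {t2, t3, t5, t6}
EG (AG grant): greatest fixpoint, start Z0 = {t2, t3, t5, t6}, keep only states in Sat with some successor in Z. Already a fixed point.
Sat(EG (AG grant)) = {t2, t3, t5, t6}
t5 ∈ Sat(EG (AG grant)) = {t2, t3, t5, t6}, so the formula holds at t5.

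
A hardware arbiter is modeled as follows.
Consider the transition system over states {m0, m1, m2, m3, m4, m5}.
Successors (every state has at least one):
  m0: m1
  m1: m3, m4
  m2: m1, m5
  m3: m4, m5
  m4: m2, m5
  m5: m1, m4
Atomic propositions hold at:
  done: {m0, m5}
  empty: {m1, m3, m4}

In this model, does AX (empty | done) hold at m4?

Sat(empty | done) = {m0, m1, m3, m4, m5}
Sat(AX (empty | done)) = {s : every successor in {m0, m1, m3, m4, m5}} = {m0, m1, m2, m3, m5}
m4 ∉ Sat(AX (empty | done)) = {m0, m1, m2, m3, m5}, so the formula does not hold at m4.

No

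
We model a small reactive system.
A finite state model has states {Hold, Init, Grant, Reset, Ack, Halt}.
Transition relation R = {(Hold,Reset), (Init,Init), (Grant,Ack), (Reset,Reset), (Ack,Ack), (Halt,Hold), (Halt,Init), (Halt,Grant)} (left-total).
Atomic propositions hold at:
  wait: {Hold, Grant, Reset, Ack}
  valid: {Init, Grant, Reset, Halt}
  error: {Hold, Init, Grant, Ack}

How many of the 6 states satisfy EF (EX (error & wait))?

Sat(error & wait) = {Hold, Grant, Ack}
Sat(EX (error & wait)) = {s : some successor in {Hold, Grant, Ack}} = {Grant, Ack, Halt}
EF (EX (error & wait)): least fixpoint, start Z0 = {Grant, Ack, Halt}, add states with some successor in Z. Already a fixed point.
Sat(EF (EX (error & wait))) = {Grant, Ack, Halt}
|Sat(EF (EX (error & wait)))| = |{Grant, Ack, Halt}| = 3.

3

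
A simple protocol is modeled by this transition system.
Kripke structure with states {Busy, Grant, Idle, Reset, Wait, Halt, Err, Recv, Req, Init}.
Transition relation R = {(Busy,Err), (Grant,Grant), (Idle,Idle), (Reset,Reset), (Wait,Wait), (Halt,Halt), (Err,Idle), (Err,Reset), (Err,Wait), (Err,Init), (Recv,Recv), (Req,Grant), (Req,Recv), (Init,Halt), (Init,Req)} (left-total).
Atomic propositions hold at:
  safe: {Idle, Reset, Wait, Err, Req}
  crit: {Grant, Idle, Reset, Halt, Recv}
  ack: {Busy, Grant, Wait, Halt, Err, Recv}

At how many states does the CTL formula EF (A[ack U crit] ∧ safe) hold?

4

A[ack U crit]: least fixpoint, start Z0 = Sat(crit) = {Grant, Idle, Reset, Halt, Recv}, add states in Sat(ack) with every successor in Z. Already a fixed point.
Sat(A[ack U crit]) = {Grant, Idle, Reset, Halt, Recv}
Sat(A[ack U crit] ∧ safe) = {Idle, Reset}
EF (A[ack U crit] ∧ safe): least fixpoint, start Z0 = {Idle, Reset}, add states with some successor in Z. Z1 = {Idle, Reset, Err}; Z2 = {Busy, Idle, Reset, Err}; fixed.
Sat(EF (A[ack U crit] ∧ safe)) = {Busy, Idle, Reset, Err}
|Sat(EF (A[ack U crit] ∧ safe))| = |{Busy, Idle, Reset, Err}| = 4.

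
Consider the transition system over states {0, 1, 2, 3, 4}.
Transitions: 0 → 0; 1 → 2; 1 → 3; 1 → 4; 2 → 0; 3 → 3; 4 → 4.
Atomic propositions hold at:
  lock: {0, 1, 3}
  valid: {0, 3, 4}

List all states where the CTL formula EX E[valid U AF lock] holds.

{0, 1, 2, 3}

AF lock: least fixpoint, start Z0 = {0, 1, 3}, add states with every successor in Z. Z1 = {0, 1, 2, 3}; fixed.
Sat(AF lock) = {0, 1, 2, 3}
E[valid U AF lock]: least fixpoint, start Z0 = Sat(AF lock) = {0, 1, 2, 3}, add states in Sat(valid) with some successor in Z. Already a fixed point.
Sat(E[valid U AF lock]) = {0, 1, 2, 3}
Sat(EX E[valid U AF lock]) = {s : some successor in {0, 1, 2, 3}} = {0, 1, 2, 3}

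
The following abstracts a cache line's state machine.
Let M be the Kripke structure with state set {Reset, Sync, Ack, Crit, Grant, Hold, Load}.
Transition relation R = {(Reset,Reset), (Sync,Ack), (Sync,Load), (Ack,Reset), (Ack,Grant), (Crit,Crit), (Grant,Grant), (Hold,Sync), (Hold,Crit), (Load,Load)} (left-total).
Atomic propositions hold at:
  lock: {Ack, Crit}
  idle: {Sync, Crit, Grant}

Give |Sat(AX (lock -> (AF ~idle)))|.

5

Sat(~idle) = {Reset, Ack, Hold, Load}
AF ~idle: least fixpoint, start Z0 = {Reset, Ack, Hold, Load}, add states with every successor in Z. Z1 = {Reset, Sync, Ack, Hold, Load}; fixed.
Sat(AF ~idle) = {Reset, Sync, Ack, Hold, Load}
Sat(lock -> (AF ~idle)) = {Reset, Sync, Ack, Grant, Hold, Load}
Sat(AX (lock -> (AF ~idle))) = {s : every successor in {Reset, Sync, Ack, Grant, Hold, Load}} = {Reset, Sync, Ack, Grant, Load}
|Sat(AX (lock -> (AF ~idle)))| = |{Reset, Sync, Ack, Grant, Load}| = 5.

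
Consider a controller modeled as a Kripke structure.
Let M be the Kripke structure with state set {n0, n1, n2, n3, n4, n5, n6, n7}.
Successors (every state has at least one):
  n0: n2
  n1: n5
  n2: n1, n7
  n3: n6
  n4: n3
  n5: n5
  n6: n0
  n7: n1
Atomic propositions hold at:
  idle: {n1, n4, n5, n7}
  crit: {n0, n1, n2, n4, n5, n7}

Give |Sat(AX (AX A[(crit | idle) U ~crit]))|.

1

Sat(crit | idle) = {n0, n1, n2, n4, n5, n7}
Sat(~crit) = {n3, n6}
A[(crit | idle) U ~crit]: least fixpoint, start Z0 = Sat(~crit) = {n3, n6}, add states in Sat(crit | idle) with every successor in Z. Z1 = {n3, n4, n6}; fixed.
Sat(A[(crit | idle) U ~crit]) = {n3, n4, n6}
Sat(AX A[(crit | idle) U ~crit]) = {s : every successor in {n3, n4, n6}} = {n3, n4}
Sat(AX (AX A[(crit | idle) U ~crit])) = {s : every successor in {n3, n4}} = {n4}
|Sat(AX (AX A[(crit | idle) U ~crit]))| = |{n4}| = 1.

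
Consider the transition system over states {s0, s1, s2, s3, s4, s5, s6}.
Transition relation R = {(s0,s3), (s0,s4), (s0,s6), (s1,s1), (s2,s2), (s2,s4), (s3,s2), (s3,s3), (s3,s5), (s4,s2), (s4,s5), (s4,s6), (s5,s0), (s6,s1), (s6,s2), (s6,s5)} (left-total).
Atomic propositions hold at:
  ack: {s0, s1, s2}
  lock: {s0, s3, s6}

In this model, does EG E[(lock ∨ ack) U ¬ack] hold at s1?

No

Sat(lock ∨ ack) = {s0, s1, s2, s3, s6}
Sat(¬ack) = {s3, s4, s5, s6}
E[(lock ∨ ack) U ¬ack]: least fixpoint, start Z0 = Sat(¬ack) = {s3, s4, s5, s6}, add states in Sat(lock ∨ ack) with some successor in Z. Z1 = {s0, s2, s3, s4, s5, s6}; fixed.
Sat(E[(lock ∨ ack) U ¬ack]) = {s0, s2, s3, s4, s5, s6}
EG E[(lock ∨ ack) U ¬ack]: greatest fixpoint, start Z0 = {s0, s2, s3, s4, s5, s6}, keep only states in Sat with some successor in Z. Already a fixed point.
Sat(EG E[(lock ∨ ack) U ¬ack]) = {s0, s2, s3, s4, s5, s6}
s1 ∉ Sat(EG E[(lock ∨ ack) U ¬ack]) = {s0, s2, s3, s4, s5, s6}, so the formula does not hold at s1.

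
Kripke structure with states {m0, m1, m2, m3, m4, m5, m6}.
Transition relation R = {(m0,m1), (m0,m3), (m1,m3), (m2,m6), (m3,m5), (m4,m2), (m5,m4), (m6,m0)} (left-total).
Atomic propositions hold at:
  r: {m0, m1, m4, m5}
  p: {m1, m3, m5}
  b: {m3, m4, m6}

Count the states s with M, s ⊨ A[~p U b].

Sat(~p) = {m0, m2, m4, m6}
A[~p U b]: least fixpoint, start Z0 = Sat(b) = {m3, m4, m6}, add states in Sat(~p) with every successor in Z. Z1 = {m2, m3, m4, m6}; fixed.
Sat(A[~p U b]) = {m2, m3, m4, m6}
|Sat(A[~p U b])| = |{m2, m3, m4, m6}| = 4.

4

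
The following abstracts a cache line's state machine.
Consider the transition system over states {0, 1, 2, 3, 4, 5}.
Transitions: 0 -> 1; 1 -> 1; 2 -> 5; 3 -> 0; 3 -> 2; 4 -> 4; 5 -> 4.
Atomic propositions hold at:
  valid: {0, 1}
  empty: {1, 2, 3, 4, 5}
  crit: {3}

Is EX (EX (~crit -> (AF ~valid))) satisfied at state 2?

Sat(~crit) = {0, 1, 2, 4, 5}
Sat(~valid) = {2, 3, 4, 5}
AF ~valid: least fixpoint, start Z0 = {2, 3, 4, 5}, add states with every successor in Z. Already a fixed point.
Sat(AF ~valid) = {2, 3, 4, 5}
Sat(~crit -> (AF ~valid)) = {2, 3, 4, 5}
Sat(EX (~crit -> (AF ~valid))) = {s : some successor in {2, 3, 4, 5}} = {2, 3, 4, 5}
Sat(EX (EX (~crit -> (AF ~valid)))) = {s : some successor in {2, 3, 4, 5}} = {2, 3, 4, 5}
2 ∈ Sat(EX (EX (~crit -> (AF ~valid)))) = {2, 3, 4, 5}, so the formula holds at 2.

Yes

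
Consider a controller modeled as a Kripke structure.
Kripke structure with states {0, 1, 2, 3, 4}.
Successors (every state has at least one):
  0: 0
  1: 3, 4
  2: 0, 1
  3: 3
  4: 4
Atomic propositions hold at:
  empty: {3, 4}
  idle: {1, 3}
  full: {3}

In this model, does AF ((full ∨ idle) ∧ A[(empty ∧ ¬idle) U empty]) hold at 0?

Sat(full ∨ idle) = {1, 3}
Sat(¬idle) = {0, 2, 4}
Sat(empty ∧ ¬idle) = {4}
A[(empty ∧ ¬idle) U empty]: least fixpoint, start Z0 = Sat(empty) = {3, 4}, add states in Sat(empty ∧ ¬idle) with every successor in Z. Already a fixed point.
Sat(A[(empty ∧ ¬idle) U empty]) = {3, 4}
Sat((full ∨ idle) ∧ A[(empty ∧ ¬idle) U empty]) = {3}
AF ((full ∨ idle) ∧ A[(empty ∧ ¬idle) U empty]): least fixpoint, start Z0 = {3}, add states with every successor in Z. Already a fixed point.
Sat(AF ((full ∨ idle) ∧ A[(empty ∧ ¬idle) U empty])) = {3}
0 ∉ Sat(AF ((full ∨ idle) ∧ A[(empty ∧ ¬idle) U empty])) = {3}, so the formula does not hold at 0.

No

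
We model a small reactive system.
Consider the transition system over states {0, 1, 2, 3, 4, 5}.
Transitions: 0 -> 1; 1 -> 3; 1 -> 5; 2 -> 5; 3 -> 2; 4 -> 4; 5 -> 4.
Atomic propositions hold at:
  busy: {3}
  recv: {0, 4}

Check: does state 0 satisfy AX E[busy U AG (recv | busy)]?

No

Sat(recv | busy) = {0, 3, 4}
AG (recv | busy): greatest fixpoint, start Z0 = {0, 3, 4}, keep only states in Sat with every successor in Z. Z1 = {4}; fixed.
Sat(AG (recv | busy)) = {4}
E[busy U AG (recv | busy)]: least fixpoint, start Z0 = Sat(AG (recv | busy)) = {4}, add states in Sat(busy) with some successor in Z. Already a fixed point.
Sat(E[busy U AG (recv | busy)]) = {4}
Sat(AX E[busy U AG (recv | busy)]) = {s : every successor in {4}} = {4, 5}
0 ∉ Sat(AX E[busy U AG (recv | busy)]) = {4, 5}, so the formula does not hold at 0.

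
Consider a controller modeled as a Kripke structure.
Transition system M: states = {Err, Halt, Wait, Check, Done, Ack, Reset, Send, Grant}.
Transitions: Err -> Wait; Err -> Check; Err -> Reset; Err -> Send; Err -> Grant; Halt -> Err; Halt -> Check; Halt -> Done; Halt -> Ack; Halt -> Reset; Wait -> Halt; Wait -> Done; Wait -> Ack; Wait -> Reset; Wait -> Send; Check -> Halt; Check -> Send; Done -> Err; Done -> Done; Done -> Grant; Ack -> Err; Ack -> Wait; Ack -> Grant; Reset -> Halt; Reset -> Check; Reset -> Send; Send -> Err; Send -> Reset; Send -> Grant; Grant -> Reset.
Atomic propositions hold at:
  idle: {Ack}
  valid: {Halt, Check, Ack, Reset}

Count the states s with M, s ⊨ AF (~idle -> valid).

Sat(~idle) = {Err, Halt, Wait, Check, Done, Reset, Send, Grant}
Sat(~idle -> valid) = {Halt, Check, Ack, Reset}
AF (~idle -> valid): least fixpoint, start Z0 = {Halt, Check, Ack, Reset}, add states with every successor in Z. Z1 = {Halt, Check, Ack, Reset, Grant}; fixed.
Sat(AF (~idle -> valid)) = {Halt, Check, Ack, Reset, Grant}
|Sat(AF (~idle -> valid))| = |{Halt, Check, Ack, Reset, Grant}| = 5.

5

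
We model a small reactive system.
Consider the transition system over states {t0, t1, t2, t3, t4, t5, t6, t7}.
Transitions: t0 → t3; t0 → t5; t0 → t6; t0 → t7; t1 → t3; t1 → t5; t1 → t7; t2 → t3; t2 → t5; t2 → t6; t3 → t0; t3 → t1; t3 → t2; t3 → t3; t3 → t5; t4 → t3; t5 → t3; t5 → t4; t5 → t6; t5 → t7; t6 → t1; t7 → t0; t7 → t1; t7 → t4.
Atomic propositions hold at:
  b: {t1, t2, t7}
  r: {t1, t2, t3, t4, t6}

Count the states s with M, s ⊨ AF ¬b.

6

Sat(¬b) = {t0, t3, t4, t5, t6}
AF ¬b: least fixpoint, start Z0 = {t0, t3, t4, t5, t6}, add states with every successor in Z. Z1 = {t0, t2, t3, t4, t5, t6}; fixed.
Sat(AF ¬b) = {t0, t2, t3, t4, t5, t6}
|Sat(AF ¬b)| = |{t0, t2, t3, t4, t5, t6}| = 6.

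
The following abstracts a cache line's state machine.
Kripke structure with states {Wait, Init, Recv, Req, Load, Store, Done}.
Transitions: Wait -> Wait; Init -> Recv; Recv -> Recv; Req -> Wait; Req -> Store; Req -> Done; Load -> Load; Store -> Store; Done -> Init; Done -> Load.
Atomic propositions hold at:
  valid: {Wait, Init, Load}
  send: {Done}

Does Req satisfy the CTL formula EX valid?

Yes

Sat(EX valid) = {s : some successor in {Wait, Init, Load}} = {Wait, Req, Load, Done}
Req ∈ Sat(EX valid) = {Wait, Req, Load, Done}, so the formula holds at Req.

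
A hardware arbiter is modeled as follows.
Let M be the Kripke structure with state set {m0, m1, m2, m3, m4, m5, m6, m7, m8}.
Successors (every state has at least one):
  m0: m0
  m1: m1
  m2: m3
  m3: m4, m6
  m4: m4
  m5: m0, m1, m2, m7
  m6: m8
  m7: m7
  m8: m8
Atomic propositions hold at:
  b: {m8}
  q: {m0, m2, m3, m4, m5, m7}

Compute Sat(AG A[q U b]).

{m8}

A[q U b]: least fixpoint, start Z0 = Sat(b) = {m8}, add states in Sat(q) with every successor in Z. Already a fixed point.
Sat(A[q U b]) = {m8}
AG A[q U b]: greatest fixpoint, start Z0 = {m8}, keep only states in Sat with every successor in Z. Already a fixed point.
Sat(AG A[q U b]) = {m8}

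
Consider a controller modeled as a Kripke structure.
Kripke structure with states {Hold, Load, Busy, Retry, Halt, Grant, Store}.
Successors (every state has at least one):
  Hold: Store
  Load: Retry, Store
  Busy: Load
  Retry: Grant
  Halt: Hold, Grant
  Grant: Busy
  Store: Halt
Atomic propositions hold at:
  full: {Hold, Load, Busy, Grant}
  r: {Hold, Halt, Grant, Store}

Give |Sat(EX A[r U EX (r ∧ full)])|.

4

Sat(r ∧ full) = {Hold, Grant}
Sat(EX (r ∧ full)) = {s : some successor in {Hold, Grant}} = {Retry, Halt}
A[r U EX (r ∧ full)]: least fixpoint, start Z0 = Sat(EX (r ∧ full)) = {Retry, Halt}, add states in Sat(r) with every successor in Z. Z1 = {Retry, Halt, Store}; Z2 = {Hold, Retry, Halt, Store}; fixed.
Sat(A[r U EX (r ∧ full)]) = {Hold, Retry, Halt, Store}
Sat(EX A[r U EX (r ∧ full)]) = {s : some successor in {Hold, Retry, Halt, Store}} = {Hold, Load, Halt, Store}
|Sat(EX A[r U EX (r ∧ full)])| = |{Hold, Load, Halt, Store}| = 4.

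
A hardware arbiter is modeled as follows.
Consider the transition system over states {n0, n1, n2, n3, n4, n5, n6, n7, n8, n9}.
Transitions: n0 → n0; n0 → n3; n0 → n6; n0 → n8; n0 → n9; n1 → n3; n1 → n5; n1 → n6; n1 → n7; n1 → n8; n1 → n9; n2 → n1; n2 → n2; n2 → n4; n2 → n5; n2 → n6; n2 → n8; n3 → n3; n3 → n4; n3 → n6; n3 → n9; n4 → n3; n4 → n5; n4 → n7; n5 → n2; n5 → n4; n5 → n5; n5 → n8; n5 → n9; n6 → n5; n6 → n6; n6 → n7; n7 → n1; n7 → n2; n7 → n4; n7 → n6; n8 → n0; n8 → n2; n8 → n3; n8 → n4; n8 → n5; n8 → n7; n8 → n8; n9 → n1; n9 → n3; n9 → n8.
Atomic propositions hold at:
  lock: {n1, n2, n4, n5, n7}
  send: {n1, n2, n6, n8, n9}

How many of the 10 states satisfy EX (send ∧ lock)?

Sat(send ∧ lock) = {n1, n2}
Sat(EX (send ∧ lock)) = {s : some successor in {n1, n2}} = {n2, n5, n7, n8, n9}
|Sat(EX (send ∧ lock))| = |{n2, n5, n7, n8, n9}| = 5.

5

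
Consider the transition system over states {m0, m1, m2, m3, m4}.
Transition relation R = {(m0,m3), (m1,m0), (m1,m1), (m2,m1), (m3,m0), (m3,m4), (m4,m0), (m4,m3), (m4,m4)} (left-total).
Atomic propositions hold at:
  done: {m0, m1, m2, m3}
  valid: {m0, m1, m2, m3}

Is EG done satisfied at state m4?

EG done: greatest fixpoint, start Z0 = {m0, m1, m2, m3}, keep only states in Sat with some successor in Z. Already a fixed point.
Sat(EG done) = {m0, m1, m2, m3}
m4 ∉ Sat(EG done) = {m0, m1, m2, m3}, so the formula does not hold at m4.

No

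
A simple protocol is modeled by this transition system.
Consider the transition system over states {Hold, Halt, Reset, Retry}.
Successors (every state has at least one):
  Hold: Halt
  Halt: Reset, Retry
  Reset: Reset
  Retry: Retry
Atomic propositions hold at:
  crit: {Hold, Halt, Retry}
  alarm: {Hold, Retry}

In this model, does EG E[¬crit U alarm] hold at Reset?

No

Sat(¬crit) = {Reset}
E[¬crit U alarm]: least fixpoint, start Z0 = Sat(alarm) = {Hold, Retry}, add states in Sat(¬crit) with some successor in Z. Already a fixed point.
Sat(E[¬crit U alarm]) = {Hold, Retry}
EG E[¬crit U alarm]: greatest fixpoint, start Z0 = {Hold, Retry}, keep only states in Sat with some successor in Z. Z1 = {Retry}; fixed.
Sat(EG E[¬crit U alarm]) = {Retry}
Reset ∉ Sat(EG E[¬crit U alarm]) = {Retry}, so the formula does not hold at Reset.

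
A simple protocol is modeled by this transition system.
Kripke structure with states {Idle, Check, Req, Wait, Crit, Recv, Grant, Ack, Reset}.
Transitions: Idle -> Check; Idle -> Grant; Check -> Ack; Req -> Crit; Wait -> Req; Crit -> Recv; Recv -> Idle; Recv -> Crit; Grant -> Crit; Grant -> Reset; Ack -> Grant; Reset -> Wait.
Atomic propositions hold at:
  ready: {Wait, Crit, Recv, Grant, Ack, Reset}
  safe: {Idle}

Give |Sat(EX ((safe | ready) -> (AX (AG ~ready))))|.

2

Sat(safe | ready) = {Idle, Wait, Crit, Recv, Grant, Ack, Reset}
Sat(~ready) = {Idle, Check, Req}
AG ~ready: greatest fixpoint, start Z0 = {Idle, Check, Req}, keep only states in Sat with every successor in Z. Z1 = ∅; fixed.
Sat(AG ~ready) = ∅
Sat(AX (AG ~ready)) = {s : every successor in ∅} = ∅
Sat((safe | ready) -> (AX (AG ~ready))) = {Check, Req}
Sat(EX ((safe | ready) -> (AX (AG ~ready)))) = {s : some successor in {Check, Req}} = {Idle, Wait}
|Sat(EX ((safe | ready) -> (AX (AG ~ready))))| = |{Idle, Wait}| = 2.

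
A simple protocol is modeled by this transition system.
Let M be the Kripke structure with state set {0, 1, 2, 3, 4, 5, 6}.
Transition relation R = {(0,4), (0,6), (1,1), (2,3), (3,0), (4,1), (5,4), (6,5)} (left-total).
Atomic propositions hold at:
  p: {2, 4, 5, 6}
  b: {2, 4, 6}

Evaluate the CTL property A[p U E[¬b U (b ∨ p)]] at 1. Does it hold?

No

Sat(¬b) = {0, 1, 3, 5}
Sat(b ∨ p) = {2, 4, 5, 6}
E[¬b U (b ∨ p)]: least fixpoint, start Z0 = Sat((b ∨ p)) = {2, 4, 5, 6}, add states in Sat(¬b) with some successor in Z. Z1 = {0, 2, 4, 5, 6}; Z2 = {0, 2, 3, 4, 5, 6}; fixed.
Sat(E[¬b U (b ∨ p)]) = {0, 2, 3, 4, 5, 6}
A[p U E[¬b U (b ∨ p)]]: least fixpoint, start Z0 = Sat(E[¬b U (b ∨ p)]) = {0, 2, 3, 4, 5, 6}, add states in Sat(p) with every successor in Z. Already a fixed point.
Sat(A[p U E[¬b U (b ∨ p)]]) = {0, 2, 3, 4, 5, 6}
1 ∉ Sat(A[p U E[¬b U (b ∨ p)]]) = {0, 2, 3, 4, 5, 6}, so the formula does not hold at 1.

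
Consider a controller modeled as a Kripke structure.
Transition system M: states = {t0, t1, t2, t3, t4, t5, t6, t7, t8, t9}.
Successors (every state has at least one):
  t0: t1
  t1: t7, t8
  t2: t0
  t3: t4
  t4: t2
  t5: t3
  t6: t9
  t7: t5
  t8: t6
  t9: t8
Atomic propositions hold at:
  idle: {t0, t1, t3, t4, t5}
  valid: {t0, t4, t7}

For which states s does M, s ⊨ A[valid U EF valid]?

EF valid: least fixpoint, start Z0 = {t0, t4, t7}, add states with some successor in Z. Z1 = {t0, t1, t2, t3, t4, t7}; Z2 = {t0, t1, t2, t3, t4, t5, t7}; fixed.
Sat(EF valid) = {t0, t1, t2, t3, t4, t5, t7}
A[valid U EF valid]: least fixpoint, start Z0 = Sat(EF valid) = {t0, t1, t2, t3, t4, t5, t7}, add states in Sat(valid) with every successor in Z. Already a fixed point.
Sat(A[valid U EF valid]) = {t0, t1, t2, t3, t4, t5, t7}

{t0, t1, t2, t3, t4, t5, t7}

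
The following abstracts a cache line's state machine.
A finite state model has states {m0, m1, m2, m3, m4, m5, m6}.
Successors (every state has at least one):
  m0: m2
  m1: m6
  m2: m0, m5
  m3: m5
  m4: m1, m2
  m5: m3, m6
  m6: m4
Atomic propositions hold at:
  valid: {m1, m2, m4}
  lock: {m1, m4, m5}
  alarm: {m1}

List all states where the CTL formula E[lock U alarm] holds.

E[lock U alarm]: least fixpoint, start Z0 = Sat(alarm) = {m1}, add states in Sat(lock) with some successor in Z. Z1 = {m1, m4}; fixed.
Sat(E[lock U alarm]) = {m1, m4}

{m1, m4}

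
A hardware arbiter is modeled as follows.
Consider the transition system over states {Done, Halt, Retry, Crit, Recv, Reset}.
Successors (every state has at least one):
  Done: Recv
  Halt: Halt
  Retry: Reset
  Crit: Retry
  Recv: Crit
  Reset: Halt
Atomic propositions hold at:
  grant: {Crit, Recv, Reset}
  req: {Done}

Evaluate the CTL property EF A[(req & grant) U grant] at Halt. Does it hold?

No

Sat(req & grant) = ∅
A[(req & grant) U grant]: least fixpoint, start Z0 = Sat(grant) = {Crit, Recv, Reset}, add states in Sat(req & grant) with every successor in Z. Already a fixed point.
Sat(A[(req & grant) U grant]) = {Crit, Recv, Reset}
EF A[(req & grant) U grant]: least fixpoint, start Z0 = {Crit, Recv, Reset}, add states with some successor in Z. Z1 = {Done, Retry, Crit, Recv, Reset}; fixed.
Sat(EF A[(req & grant) U grant]) = {Done, Retry, Crit, Recv, Reset}
Halt ∉ Sat(EF A[(req & grant) U grant]) = {Done, Retry, Crit, Recv, Reset}, so the formula does not hold at Halt.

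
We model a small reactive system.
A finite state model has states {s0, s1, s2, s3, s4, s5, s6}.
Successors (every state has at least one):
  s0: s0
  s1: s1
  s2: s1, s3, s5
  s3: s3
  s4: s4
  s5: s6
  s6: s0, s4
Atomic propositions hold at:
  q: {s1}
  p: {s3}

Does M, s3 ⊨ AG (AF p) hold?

Yes

AF p: least fixpoint, start Z0 = {s3}, add states with every successor in Z. Already a fixed point.
Sat(AF p) = {s3}
AG (AF p): greatest fixpoint, start Z0 = {s3}, keep only states in Sat with every successor in Z. Already a fixed point.
Sat(AG (AF p)) = {s3}
s3 ∈ Sat(AG (AF p)) = {s3}, so the formula holds at s3.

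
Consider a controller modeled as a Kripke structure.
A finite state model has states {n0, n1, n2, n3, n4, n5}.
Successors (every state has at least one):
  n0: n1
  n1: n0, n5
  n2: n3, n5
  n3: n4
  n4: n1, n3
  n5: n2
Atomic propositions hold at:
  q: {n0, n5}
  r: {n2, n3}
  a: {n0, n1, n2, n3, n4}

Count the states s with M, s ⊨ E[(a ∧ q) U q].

Sat(a ∧ q) = {n0}
E[(a ∧ q) U q]: least fixpoint, start Z0 = Sat(q) = {n0, n5}, add states in Sat(a ∧ q) with some successor in Z. Already a fixed point.
Sat(E[(a ∧ q) U q]) = {n0, n5}
|Sat(E[(a ∧ q) U q])| = |{n0, n5}| = 2.

2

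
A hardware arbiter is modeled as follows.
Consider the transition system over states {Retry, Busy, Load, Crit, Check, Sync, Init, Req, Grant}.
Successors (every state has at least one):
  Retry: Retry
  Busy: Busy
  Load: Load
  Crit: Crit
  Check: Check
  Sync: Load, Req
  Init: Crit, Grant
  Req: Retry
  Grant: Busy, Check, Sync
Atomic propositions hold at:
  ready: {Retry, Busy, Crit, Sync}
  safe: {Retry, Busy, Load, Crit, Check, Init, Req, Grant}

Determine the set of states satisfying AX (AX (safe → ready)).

Sat(safe → ready) = {Retry, Busy, Crit, Sync}
Sat(AX (safe → ready)) = {s : every successor in {Retry, Busy, Crit, Sync}} = {Retry, Busy, Crit, Req}
Sat(AX (AX (safe → ready))) = {s : every successor in {Retry, Busy, Crit, Req}} = {Retry, Busy, Crit, Req}

{Retry, Busy, Crit, Req}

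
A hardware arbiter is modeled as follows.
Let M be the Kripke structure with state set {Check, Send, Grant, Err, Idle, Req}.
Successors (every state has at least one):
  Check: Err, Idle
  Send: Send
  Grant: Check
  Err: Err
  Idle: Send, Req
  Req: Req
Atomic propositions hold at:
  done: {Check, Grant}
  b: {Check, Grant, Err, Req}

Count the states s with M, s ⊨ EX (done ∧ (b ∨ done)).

1

Sat(b ∨ done) = {Check, Grant, Err, Req}
Sat(done ∧ (b ∨ done)) = {Check, Grant}
Sat(EX (done ∧ (b ∨ done))) = {s : some successor in {Check, Grant}} = {Grant}
|Sat(EX (done ∧ (b ∨ done)))| = |{Grant}| = 1.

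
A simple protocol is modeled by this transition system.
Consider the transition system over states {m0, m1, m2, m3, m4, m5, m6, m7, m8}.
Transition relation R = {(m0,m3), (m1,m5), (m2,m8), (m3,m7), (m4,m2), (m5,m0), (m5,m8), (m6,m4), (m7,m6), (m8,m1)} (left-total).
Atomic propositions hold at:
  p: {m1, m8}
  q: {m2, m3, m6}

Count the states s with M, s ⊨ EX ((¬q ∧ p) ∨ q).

Sat(¬q) = {m0, m1, m4, m5, m7, m8}
Sat(¬q ∧ p) = {m1, m8}
Sat((¬q ∧ p) ∨ q) = {m1, m2, m3, m6, m8}
Sat(EX ((¬q ∧ p) ∨ q)) = {s : some successor in {m1, m2, m3, m6, m8}} = {m0, m2, m4, m5, m7, m8}
|Sat(EX ((¬q ∧ p) ∨ q))| = |{m0, m2, m4, m5, m7, m8}| = 6.

6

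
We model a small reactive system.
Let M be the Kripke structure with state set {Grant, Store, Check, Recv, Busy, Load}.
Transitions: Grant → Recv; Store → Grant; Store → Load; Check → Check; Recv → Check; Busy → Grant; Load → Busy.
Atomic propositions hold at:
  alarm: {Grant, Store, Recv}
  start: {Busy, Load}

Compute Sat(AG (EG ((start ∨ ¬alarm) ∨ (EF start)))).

{Check}

Sat(¬alarm) = {Check, Busy, Load}
Sat(start ∨ ¬alarm) = {Check, Busy, Load}
EF start: least fixpoint, start Z0 = {Busy, Load}, add states with some successor in Z. Z1 = {Store, Busy, Load}; fixed.
Sat(EF start) = {Store, Busy, Load}
Sat((start ∨ ¬alarm) ∨ (EF start)) = {Store, Check, Busy, Load}
EG ((start ∨ ¬alarm) ∨ (EF start)): greatest fixpoint, start Z0 = {Store, Check, Busy, Load}, keep only states in Sat with some successor in Z. Z1 = {Store, Check, Load}; Z2 = {Store, Check}; Z3 = {Check}; fixed.
Sat(EG ((start ∨ ¬alarm) ∨ (EF start))) = {Check}
AG (EG ((start ∨ ¬alarm) ∨ (EF start))): greatest fixpoint, start Z0 = {Check}, keep only states in Sat with every successor in Z. Already a fixed point.
Sat(AG (EG ((start ∨ ¬alarm) ∨ (EF start)))) = {Check}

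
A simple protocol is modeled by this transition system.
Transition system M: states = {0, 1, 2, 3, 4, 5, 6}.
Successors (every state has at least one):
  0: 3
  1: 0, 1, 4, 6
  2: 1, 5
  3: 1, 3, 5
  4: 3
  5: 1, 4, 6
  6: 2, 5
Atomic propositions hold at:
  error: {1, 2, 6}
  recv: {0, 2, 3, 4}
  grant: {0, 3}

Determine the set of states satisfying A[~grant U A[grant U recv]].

Sat(~grant) = {1, 2, 4, 5, 6}
A[grant U recv]: least fixpoint, start Z0 = Sat(recv) = {0, 2, 3, 4}, add states in Sat(grant) with every successor in Z. Already a fixed point.
Sat(A[grant U recv]) = {0, 2, 3, 4}
A[~grant U A[grant U recv]]: least fixpoint, start Z0 = Sat(A[grant U recv]) = {0, 2, 3, 4}, add states in Sat(~grant) with every successor in Z. Already a fixed point.
Sat(A[~grant U A[grant U recv]]) = {0, 2, 3, 4}

{0, 2, 3, 4}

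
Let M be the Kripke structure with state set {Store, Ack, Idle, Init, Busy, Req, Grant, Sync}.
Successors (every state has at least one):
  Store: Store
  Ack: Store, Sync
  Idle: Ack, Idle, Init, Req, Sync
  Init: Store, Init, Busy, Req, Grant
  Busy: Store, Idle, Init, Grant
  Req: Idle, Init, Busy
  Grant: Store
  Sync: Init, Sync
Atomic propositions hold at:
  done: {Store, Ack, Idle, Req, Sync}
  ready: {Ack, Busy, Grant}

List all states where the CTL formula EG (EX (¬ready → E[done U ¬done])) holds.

{Ack, Idle, Init, Busy, Req, Sync}

Sat(¬ready) = {Store, Idle, Init, Req, Sync}
Sat(¬done) = {Init, Busy, Grant}
E[done U ¬done]: least fixpoint, start Z0 = Sat(¬done) = {Init, Busy, Grant}, add states in Sat(done) with some successor in Z. Z1 = {Idle, Init, Busy, Req, Grant, Sync}; Z2 = {Ack, Idle, Init, Busy, Req, Grant, Sync}; fixed.
Sat(E[done U ¬done]) = {Ack, Idle, Init, Busy, Req, Grant, Sync}
Sat(¬ready → E[done U ¬done]) = {Ack, Idle, Init, Busy, Req, Grant, Sync}
Sat(EX (¬ready → E[done U ¬done])) = {s : some successor in {Ack, Idle, Init, Busy, Req, Grant, Sync}} = {Ack, Idle, Init, Busy, Req, Sync}
EG (EX (¬ready → E[done U ¬done])): greatest fixpoint, start Z0 = {Ack, Idle, Init, Busy, Req, Sync}, keep only states in Sat with some successor in Z. Already a fixed point.
Sat(EG (EX (¬ready → E[done U ¬done]))) = {Ack, Idle, Init, Busy, Req, Sync}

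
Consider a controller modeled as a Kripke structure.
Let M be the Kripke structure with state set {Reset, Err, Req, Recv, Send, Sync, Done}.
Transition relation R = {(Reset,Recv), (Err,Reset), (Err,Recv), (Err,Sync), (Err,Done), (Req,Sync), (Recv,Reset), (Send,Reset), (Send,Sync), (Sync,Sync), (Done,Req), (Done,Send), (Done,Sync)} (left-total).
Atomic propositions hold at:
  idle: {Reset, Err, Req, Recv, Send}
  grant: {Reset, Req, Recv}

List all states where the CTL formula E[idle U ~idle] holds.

Sat(~idle) = {Sync, Done}
E[idle U ~idle]: least fixpoint, start Z0 = Sat(~idle) = {Sync, Done}, add states in Sat(idle) with some successor in Z. Z1 = {Err, Req, Send, Sync, Done}; fixed.
Sat(E[idle U ~idle]) = {Err, Req, Send, Sync, Done}

{Err, Req, Send, Sync, Done}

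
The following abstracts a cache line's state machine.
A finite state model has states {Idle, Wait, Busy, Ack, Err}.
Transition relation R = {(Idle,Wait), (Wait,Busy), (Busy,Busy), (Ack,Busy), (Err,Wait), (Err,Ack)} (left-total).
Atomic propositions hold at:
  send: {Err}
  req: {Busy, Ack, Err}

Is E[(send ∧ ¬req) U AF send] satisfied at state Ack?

Sat(¬req) = {Idle, Wait}
Sat(send ∧ ¬req) = ∅
AF send: least fixpoint, start Z0 = {Err}, add states with every successor in Z. Already a fixed point.
Sat(AF send) = {Err}
E[(send ∧ ¬req) U AF send]: least fixpoint, start Z0 = Sat(AF send) = {Err}, add states in Sat(send ∧ ¬req) with some successor in Z. Already a fixed point.
Sat(E[(send ∧ ¬req) U AF send]) = {Err}
Ack ∉ Sat(E[(send ∧ ¬req) U AF send]) = {Err}, so the formula does not hold at Ack.

No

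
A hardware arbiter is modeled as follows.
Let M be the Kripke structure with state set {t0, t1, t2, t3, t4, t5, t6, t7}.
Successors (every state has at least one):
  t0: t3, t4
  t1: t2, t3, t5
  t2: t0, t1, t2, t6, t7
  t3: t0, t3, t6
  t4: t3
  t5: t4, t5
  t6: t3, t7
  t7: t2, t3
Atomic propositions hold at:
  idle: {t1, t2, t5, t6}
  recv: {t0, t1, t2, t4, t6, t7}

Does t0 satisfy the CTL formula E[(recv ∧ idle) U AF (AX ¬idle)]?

Sat(recv ∧ idle) = {t1, t2, t6}
Sat(¬idle) = {t0, t3, t4, t7}
Sat(AX ¬idle) = {s : every successor in {t0, t3, t4, t7}} = {t0, t4, t6}
AF (AX ¬idle): least fixpoint, start Z0 = {t0, t4, t6}, add states with every successor in Z. Already a fixed point.
Sat(AF (AX ¬idle)) = {t0, t4, t6}
E[(recv ∧ idle) U AF (AX ¬idle)]: least fixpoint, start Z0 = Sat(AF (AX ¬idle)) = {t0, t4, t6}, add states in Sat(recv ∧ idle) with some successor in Z. Z1 = {t0, t2, t4, t6}; Z2 = {t0, t1, t2, t4, t6}; fixed.
Sat(E[(recv ∧ idle) U AF (AX ¬idle)]) = {t0, t1, t2, t4, t6}
t0 ∈ Sat(E[(recv ∧ idle) U AF (AX ¬idle)]) = {t0, t1, t2, t4, t6}, so the formula holds at t0.

Yes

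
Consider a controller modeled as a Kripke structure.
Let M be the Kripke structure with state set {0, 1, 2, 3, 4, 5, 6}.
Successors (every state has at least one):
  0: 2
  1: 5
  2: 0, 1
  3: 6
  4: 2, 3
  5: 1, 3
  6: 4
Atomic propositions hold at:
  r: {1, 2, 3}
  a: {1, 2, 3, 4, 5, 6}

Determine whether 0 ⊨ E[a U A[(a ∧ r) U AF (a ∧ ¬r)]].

No

Sat(a ∧ r) = {1, 2, 3}
Sat(¬r) = {0, 4, 5, 6}
Sat(a ∧ ¬r) = {4, 5, 6}
AF (a ∧ ¬r): least fixpoint, start Z0 = {4, 5, 6}, add states with every successor in Z. Z1 = {1, 3, 4, 5, 6}; fixed.
Sat(AF (a ∧ ¬r)) = {1, 3, 4, 5, 6}
A[(a ∧ r) U AF (a ∧ ¬r)]: least fixpoint, start Z0 = Sat(AF (a ∧ ¬r)) = {1, 3, 4, 5, 6}, add states in Sat(a ∧ r) with every successor in Z. Already a fixed point.
Sat(A[(a ∧ r) U AF (a ∧ ¬r)]) = {1, 3, 4, 5, 6}
E[a U A[(a ∧ r) U AF (a ∧ ¬r)]]: least fixpoint, start Z0 = Sat(A[(a ∧ r) U AF (a ∧ ¬r)]) = {1, 3, 4, 5, 6}, add states in Sat(a) with some successor in Z. Z1 = {1, 2, 3, 4, 5, 6}; fixed.
Sat(E[a U A[(a ∧ r) U AF (a ∧ ¬r)]]) = {1, 2, 3, 4, 5, 6}
0 ∉ Sat(E[a U A[(a ∧ r) U AF (a ∧ ¬r)]]) = {1, 2, 3, 4, 5, 6}, so the formula does not hold at 0.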